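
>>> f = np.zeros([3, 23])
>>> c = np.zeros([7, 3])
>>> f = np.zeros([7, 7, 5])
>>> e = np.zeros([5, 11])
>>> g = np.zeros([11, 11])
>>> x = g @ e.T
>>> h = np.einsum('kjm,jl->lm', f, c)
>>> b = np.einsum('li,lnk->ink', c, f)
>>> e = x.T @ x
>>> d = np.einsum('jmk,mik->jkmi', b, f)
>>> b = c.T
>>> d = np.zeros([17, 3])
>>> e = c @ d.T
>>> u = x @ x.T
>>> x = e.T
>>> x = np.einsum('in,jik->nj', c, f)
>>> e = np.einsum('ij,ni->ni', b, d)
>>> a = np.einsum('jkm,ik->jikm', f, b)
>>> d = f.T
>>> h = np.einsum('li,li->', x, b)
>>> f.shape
(7, 7, 5)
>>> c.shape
(7, 3)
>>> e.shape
(17, 3)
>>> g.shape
(11, 11)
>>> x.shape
(3, 7)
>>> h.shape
()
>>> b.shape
(3, 7)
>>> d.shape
(5, 7, 7)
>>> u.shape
(11, 11)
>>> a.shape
(7, 3, 7, 5)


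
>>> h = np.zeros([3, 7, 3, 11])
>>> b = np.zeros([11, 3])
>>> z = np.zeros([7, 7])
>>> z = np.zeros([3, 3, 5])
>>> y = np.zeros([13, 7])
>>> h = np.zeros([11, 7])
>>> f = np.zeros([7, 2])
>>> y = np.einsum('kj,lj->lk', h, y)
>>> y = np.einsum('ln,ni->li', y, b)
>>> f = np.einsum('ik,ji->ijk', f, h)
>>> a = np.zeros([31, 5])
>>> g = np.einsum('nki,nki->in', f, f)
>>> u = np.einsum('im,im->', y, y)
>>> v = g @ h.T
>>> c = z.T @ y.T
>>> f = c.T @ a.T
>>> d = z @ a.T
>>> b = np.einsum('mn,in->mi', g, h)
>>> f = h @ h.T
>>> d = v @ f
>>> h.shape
(11, 7)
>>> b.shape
(2, 11)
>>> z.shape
(3, 3, 5)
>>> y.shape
(13, 3)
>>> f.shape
(11, 11)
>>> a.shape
(31, 5)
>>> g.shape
(2, 7)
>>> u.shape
()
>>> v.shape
(2, 11)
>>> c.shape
(5, 3, 13)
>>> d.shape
(2, 11)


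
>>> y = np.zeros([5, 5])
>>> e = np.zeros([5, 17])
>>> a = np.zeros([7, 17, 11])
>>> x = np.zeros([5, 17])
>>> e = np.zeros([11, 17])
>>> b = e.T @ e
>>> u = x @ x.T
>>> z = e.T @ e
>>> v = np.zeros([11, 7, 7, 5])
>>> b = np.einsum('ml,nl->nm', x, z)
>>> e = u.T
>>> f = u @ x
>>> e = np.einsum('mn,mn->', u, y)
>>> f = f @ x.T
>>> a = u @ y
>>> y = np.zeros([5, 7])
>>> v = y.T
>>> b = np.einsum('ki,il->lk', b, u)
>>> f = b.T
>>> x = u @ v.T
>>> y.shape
(5, 7)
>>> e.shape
()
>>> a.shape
(5, 5)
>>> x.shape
(5, 7)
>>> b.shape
(5, 17)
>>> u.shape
(5, 5)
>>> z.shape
(17, 17)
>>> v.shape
(7, 5)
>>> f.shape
(17, 5)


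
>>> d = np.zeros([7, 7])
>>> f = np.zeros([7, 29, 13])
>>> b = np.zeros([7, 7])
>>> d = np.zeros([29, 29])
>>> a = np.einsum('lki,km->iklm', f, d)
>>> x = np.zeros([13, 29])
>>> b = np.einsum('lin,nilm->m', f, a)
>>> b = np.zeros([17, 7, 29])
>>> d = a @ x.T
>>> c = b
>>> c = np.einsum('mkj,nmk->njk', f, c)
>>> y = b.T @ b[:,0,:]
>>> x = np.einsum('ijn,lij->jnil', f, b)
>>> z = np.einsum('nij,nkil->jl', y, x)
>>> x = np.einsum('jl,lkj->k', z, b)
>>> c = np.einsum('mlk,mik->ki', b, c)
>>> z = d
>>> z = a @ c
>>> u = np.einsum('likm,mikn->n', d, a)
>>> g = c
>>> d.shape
(13, 29, 7, 13)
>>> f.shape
(7, 29, 13)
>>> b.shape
(17, 7, 29)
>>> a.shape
(13, 29, 7, 29)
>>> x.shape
(7,)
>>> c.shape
(29, 13)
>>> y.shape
(29, 7, 29)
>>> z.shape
(13, 29, 7, 13)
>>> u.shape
(29,)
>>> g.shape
(29, 13)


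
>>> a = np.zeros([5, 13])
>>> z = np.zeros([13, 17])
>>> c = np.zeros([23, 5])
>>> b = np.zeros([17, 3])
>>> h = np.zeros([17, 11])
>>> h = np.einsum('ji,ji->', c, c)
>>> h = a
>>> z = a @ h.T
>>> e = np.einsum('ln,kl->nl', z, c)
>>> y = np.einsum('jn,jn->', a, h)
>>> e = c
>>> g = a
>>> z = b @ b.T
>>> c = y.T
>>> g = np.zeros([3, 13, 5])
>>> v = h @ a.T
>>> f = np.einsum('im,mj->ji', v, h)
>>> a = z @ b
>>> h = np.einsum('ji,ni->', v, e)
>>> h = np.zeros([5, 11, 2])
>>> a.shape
(17, 3)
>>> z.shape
(17, 17)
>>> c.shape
()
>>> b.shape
(17, 3)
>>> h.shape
(5, 11, 2)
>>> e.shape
(23, 5)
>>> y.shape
()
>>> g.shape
(3, 13, 5)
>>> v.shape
(5, 5)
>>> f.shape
(13, 5)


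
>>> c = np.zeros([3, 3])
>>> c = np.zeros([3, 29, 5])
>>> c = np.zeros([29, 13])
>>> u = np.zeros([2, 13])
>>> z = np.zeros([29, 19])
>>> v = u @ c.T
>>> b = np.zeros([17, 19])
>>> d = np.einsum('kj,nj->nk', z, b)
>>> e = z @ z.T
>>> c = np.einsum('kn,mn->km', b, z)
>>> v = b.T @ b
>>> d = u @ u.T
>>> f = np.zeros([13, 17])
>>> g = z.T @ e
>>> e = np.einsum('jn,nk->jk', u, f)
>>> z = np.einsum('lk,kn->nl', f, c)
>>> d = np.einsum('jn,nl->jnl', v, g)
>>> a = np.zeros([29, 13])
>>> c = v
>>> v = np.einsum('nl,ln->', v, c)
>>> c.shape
(19, 19)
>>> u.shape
(2, 13)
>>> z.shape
(29, 13)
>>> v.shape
()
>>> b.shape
(17, 19)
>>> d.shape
(19, 19, 29)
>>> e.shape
(2, 17)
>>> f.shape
(13, 17)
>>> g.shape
(19, 29)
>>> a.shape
(29, 13)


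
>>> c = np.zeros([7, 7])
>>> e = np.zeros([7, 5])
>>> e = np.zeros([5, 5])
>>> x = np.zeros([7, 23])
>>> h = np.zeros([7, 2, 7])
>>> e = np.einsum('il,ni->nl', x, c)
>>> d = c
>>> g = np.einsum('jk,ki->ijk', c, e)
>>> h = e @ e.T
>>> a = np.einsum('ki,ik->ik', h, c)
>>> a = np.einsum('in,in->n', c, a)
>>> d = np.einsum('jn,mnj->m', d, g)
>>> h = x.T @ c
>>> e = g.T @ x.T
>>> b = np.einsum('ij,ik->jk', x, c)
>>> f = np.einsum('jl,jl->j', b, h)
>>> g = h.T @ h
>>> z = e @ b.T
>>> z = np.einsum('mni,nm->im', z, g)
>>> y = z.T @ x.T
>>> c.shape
(7, 7)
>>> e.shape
(7, 7, 7)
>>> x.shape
(7, 23)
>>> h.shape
(23, 7)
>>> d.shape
(23,)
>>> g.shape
(7, 7)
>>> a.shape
(7,)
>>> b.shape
(23, 7)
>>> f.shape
(23,)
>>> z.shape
(23, 7)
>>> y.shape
(7, 7)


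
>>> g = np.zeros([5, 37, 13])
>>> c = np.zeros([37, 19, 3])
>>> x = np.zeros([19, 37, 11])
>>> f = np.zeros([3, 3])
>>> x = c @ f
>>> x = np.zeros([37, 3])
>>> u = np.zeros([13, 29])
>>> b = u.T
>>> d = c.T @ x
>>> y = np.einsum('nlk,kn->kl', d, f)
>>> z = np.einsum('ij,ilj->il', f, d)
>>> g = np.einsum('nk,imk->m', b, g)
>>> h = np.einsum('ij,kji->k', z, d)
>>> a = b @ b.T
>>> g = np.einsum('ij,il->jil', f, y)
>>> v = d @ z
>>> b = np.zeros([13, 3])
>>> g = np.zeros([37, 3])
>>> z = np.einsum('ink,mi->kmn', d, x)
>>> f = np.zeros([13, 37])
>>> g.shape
(37, 3)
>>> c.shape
(37, 19, 3)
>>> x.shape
(37, 3)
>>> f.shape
(13, 37)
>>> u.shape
(13, 29)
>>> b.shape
(13, 3)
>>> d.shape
(3, 19, 3)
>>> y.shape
(3, 19)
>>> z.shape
(3, 37, 19)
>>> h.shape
(3,)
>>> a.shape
(29, 29)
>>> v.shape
(3, 19, 19)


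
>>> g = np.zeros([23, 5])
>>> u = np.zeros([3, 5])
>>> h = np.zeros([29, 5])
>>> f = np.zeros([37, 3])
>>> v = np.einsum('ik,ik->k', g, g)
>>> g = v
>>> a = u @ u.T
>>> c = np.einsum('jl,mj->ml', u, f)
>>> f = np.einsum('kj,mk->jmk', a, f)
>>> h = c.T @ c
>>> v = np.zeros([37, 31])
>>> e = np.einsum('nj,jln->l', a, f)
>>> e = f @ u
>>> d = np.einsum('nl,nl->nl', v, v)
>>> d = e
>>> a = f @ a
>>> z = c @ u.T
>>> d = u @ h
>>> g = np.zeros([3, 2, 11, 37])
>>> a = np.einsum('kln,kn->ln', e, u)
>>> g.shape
(3, 2, 11, 37)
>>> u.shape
(3, 5)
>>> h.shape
(5, 5)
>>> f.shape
(3, 37, 3)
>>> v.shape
(37, 31)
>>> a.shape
(37, 5)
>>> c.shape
(37, 5)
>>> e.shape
(3, 37, 5)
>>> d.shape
(3, 5)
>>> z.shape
(37, 3)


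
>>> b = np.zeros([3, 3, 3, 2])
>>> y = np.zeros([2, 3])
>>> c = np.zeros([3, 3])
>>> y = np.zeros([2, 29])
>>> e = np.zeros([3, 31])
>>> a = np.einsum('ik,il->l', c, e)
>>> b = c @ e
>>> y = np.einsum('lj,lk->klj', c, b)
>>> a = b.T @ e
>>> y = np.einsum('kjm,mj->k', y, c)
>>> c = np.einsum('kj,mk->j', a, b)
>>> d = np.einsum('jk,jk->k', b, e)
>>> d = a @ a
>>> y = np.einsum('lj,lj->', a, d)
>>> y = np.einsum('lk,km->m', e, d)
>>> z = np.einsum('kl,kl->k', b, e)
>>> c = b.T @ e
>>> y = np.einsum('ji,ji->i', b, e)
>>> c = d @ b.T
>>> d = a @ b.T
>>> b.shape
(3, 31)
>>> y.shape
(31,)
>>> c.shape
(31, 3)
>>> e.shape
(3, 31)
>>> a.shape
(31, 31)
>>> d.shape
(31, 3)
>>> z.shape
(3,)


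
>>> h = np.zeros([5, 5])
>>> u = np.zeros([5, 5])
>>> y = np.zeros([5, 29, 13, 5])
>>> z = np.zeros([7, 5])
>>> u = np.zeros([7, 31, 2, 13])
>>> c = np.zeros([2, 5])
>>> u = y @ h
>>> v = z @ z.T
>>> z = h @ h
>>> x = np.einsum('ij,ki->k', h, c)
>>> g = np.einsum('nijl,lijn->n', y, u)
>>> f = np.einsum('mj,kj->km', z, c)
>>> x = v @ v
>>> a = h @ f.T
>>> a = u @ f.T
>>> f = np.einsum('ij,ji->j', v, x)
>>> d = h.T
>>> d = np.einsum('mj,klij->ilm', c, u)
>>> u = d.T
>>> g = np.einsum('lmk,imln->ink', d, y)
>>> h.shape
(5, 5)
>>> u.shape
(2, 29, 13)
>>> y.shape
(5, 29, 13, 5)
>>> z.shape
(5, 5)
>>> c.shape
(2, 5)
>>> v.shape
(7, 7)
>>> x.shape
(7, 7)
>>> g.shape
(5, 5, 2)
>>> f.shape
(7,)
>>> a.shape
(5, 29, 13, 2)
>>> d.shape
(13, 29, 2)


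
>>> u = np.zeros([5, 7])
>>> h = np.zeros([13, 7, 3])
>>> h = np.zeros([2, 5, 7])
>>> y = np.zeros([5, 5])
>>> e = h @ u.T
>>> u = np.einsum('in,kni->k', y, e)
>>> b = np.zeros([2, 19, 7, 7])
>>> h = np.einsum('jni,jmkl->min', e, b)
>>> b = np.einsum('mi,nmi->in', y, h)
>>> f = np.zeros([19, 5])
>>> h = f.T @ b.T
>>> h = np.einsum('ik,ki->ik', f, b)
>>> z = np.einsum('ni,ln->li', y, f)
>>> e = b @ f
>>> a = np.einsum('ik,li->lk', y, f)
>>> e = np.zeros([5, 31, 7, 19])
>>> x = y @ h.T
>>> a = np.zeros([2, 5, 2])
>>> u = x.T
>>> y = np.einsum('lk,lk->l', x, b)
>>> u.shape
(19, 5)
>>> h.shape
(19, 5)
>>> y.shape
(5,)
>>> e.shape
(5, 31, 7, 19)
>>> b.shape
(5, 19)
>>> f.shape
(19, 5)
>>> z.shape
(19, 5)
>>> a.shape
(2, 5, 2)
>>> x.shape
(5, 19)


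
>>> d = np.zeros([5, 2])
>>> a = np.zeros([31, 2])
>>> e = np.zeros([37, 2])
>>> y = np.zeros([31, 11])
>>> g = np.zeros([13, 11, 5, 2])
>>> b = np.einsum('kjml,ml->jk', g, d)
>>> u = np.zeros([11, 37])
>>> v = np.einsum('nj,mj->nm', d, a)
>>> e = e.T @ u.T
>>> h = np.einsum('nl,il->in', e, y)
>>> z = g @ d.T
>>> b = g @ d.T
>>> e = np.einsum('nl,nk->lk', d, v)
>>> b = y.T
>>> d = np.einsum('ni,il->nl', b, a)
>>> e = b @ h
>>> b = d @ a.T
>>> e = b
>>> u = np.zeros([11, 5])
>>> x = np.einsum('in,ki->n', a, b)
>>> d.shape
(11, 2)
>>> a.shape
(31, 2)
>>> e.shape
(11, 31)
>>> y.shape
(31, 11)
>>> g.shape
(13, 11, 5, 2)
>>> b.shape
(11, 31)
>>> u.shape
(11, 5)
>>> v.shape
(5, 31)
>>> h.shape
(31, 2)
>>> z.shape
(13, 11, 5, 5)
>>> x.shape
(2,)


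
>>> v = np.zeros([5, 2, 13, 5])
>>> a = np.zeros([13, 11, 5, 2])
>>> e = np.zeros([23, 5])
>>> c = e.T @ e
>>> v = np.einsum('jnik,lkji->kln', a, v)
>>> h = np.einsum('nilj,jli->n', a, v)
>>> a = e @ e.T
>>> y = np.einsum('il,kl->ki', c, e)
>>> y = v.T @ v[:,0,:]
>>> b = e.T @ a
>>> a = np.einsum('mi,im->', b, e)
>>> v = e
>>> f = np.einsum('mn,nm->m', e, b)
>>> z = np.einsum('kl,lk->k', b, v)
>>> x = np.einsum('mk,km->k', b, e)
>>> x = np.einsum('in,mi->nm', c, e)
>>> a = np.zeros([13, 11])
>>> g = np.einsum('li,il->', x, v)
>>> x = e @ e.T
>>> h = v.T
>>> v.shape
(23, 5)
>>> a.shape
(13, 11)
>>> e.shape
(23, 5)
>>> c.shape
(5, 5)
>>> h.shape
(5, 23)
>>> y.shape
(11, 5, 11)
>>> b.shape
(5, 23)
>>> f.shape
(23,)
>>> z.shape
(5,)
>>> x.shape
(23, 23)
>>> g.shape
()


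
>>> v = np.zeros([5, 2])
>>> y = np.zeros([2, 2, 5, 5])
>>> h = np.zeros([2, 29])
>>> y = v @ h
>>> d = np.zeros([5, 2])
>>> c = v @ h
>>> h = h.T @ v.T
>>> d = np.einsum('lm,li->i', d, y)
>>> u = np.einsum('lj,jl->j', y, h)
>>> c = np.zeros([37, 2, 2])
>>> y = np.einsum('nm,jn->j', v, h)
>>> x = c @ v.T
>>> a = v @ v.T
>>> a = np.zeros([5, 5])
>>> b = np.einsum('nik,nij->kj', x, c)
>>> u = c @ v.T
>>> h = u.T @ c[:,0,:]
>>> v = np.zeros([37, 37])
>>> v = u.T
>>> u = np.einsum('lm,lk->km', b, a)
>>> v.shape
(5, 2, 37)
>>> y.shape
(29,)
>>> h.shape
(5, 2, 2)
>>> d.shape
(29,)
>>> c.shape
(37, 2, 2)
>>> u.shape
(5, 2)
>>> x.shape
(37, 2, 5)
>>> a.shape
(5, 5)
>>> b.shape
(5, 2)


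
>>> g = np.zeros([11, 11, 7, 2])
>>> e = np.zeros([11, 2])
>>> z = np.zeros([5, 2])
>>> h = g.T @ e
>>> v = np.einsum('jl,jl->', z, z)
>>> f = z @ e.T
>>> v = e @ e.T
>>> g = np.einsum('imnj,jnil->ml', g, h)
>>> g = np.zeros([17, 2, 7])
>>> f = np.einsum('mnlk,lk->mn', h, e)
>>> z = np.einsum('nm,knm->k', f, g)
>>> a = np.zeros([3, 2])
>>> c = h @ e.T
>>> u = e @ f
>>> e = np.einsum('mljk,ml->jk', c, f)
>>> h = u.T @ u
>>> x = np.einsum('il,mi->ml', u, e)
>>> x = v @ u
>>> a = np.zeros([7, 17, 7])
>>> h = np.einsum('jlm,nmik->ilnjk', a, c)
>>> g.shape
(17, 2, 7)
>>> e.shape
(11, 11)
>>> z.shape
(17,)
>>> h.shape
(11, 17, 2, 7, 11)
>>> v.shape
(11, 11)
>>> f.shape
(2, 7)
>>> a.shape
(7, 17, 7)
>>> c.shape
(2, 7, 11, 11)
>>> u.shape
(11, 7)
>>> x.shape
(11, 7)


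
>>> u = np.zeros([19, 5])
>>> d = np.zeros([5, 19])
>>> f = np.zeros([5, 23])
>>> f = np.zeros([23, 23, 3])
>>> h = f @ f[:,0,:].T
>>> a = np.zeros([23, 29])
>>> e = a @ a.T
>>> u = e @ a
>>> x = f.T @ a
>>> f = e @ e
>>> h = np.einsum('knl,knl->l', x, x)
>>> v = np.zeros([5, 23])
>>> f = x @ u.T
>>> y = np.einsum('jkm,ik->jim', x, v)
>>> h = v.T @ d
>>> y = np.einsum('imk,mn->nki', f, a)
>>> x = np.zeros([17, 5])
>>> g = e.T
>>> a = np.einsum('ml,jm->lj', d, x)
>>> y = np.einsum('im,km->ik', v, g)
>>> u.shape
(23, 29)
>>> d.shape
(5, 19)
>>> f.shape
(3, 23, 23)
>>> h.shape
(23, 19)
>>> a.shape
(19, 17)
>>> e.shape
(23, 23)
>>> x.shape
(17, 5)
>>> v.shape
(5, 23)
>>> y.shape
(5, 23)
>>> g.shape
(23, 23)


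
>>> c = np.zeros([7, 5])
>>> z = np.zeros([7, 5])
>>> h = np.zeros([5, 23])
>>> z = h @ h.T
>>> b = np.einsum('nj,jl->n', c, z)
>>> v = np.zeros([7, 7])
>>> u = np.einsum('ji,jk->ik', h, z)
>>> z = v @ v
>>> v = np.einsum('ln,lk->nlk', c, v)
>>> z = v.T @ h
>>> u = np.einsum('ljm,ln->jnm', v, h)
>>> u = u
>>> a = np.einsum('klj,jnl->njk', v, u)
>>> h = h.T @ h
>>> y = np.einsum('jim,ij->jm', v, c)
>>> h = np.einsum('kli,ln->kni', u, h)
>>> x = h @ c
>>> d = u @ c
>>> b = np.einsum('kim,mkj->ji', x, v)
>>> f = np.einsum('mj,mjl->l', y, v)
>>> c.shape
(7, 5)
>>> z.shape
(7, 7, 23)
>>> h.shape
(7, 23, 7)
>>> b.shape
(7, 23)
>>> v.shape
(5, 7, 7)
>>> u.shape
(7, 23, 7)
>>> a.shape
(23, 7, 5)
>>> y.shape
(5, 7)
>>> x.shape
(7, 23, 5)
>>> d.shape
(7, 23, 5)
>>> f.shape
(7,)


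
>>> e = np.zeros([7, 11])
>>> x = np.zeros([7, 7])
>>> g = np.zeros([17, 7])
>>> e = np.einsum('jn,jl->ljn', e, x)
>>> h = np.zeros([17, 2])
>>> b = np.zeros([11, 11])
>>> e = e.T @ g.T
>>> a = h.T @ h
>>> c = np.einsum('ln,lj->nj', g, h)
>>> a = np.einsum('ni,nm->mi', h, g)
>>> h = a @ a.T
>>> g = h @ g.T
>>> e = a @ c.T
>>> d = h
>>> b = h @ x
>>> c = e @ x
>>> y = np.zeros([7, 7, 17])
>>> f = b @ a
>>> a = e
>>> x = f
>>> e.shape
(7, 7)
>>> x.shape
(7, 2)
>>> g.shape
(7, 17)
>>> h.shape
(7, 7)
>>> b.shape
(7, 7)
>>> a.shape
(7, 7)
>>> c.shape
(7, 7)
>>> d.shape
(7, 7)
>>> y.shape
(7, 7, 17)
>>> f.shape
(7, 2)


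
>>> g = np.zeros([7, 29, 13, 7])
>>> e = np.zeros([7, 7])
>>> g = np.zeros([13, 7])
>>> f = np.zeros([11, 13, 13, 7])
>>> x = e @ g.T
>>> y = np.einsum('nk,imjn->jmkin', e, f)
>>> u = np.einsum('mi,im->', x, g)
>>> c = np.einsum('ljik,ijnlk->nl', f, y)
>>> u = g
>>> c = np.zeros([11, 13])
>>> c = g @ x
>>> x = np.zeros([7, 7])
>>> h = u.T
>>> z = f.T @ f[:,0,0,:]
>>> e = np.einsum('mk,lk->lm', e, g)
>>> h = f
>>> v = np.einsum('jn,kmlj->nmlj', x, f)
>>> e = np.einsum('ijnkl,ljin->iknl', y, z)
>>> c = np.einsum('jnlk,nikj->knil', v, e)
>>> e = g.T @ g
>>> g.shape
(13, 7)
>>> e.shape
(7, 7)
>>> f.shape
(11, 13, 13, 7)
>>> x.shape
(7, 7)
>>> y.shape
(13, 13, 7, 11, 7)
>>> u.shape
(13, 7)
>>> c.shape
(7, 13, 11, 13)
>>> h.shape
(11, 13, 13, 7)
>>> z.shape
(7, 13, 13, 7)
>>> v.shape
(7, 13, 13, 7)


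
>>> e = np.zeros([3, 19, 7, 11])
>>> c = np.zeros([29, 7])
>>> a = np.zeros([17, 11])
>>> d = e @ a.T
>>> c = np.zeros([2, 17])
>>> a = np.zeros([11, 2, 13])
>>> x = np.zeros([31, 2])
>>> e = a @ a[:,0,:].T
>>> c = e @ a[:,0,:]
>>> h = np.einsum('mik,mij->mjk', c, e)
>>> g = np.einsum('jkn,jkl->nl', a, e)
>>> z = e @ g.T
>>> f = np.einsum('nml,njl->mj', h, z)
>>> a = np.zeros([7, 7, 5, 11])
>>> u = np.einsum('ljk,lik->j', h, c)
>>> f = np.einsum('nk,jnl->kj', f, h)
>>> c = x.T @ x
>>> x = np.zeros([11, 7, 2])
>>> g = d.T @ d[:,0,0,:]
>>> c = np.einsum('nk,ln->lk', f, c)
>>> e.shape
(11, 2, 11)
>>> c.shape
(2, 11)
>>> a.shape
(7, 7, 5, 11)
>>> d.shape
(3, 19, 7, 17)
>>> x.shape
(11, 7, 2)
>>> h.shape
(11, 11, 13)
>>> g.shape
(17, 7, 19, 17)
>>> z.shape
(11, 2, 13)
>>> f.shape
(2, 11)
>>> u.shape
(11,)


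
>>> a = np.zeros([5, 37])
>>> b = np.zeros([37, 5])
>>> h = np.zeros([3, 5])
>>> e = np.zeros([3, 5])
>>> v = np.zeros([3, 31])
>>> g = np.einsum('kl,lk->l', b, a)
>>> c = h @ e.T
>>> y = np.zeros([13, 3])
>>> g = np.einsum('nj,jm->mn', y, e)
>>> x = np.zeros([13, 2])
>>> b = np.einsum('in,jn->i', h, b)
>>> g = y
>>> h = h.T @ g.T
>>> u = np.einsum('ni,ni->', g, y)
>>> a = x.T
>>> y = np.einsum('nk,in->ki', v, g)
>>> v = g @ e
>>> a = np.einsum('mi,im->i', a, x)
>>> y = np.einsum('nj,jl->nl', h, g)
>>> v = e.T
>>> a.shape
(13,)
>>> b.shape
(3,)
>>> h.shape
(5, 13)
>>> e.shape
(3, 5)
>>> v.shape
(5, 3)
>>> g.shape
(13, 3)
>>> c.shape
(3, 3)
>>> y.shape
(5, 3)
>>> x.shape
(13, 2)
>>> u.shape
()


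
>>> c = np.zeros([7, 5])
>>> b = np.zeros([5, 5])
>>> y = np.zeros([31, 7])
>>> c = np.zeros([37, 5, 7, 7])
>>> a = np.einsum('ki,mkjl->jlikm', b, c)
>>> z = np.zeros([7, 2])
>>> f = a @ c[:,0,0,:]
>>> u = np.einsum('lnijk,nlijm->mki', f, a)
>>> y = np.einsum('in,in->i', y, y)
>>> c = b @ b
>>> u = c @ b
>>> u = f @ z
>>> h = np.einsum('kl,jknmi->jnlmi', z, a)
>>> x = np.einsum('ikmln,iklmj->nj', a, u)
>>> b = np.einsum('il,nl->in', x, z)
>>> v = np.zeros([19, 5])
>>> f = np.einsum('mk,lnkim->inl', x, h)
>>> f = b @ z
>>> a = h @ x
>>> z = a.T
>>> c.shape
(5, 5)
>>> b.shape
(37, 7)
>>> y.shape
(31,)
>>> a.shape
(7, 5, 2, 5, 2)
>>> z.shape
(2, 5, 2, 5, 7)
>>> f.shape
(37, 2)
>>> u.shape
(7, 7, 5, 5, 2)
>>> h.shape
(7, 5, 2, 5, 37)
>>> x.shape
(37, 2)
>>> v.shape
(19, 5)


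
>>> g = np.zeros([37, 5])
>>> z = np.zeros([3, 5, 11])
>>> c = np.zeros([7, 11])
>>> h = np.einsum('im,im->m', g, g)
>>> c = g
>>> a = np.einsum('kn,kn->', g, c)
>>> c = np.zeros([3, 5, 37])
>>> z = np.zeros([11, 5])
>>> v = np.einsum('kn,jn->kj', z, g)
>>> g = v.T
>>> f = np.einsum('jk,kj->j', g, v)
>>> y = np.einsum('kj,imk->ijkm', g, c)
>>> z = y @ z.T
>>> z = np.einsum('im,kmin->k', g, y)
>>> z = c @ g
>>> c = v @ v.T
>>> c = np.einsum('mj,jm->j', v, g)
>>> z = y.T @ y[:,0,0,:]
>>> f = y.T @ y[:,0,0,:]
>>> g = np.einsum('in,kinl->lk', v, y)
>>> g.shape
(5, 3)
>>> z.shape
(5, 37, 11, 5)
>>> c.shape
(37,)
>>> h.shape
(5,)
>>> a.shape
()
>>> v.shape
(11, 37)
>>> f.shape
(5, 37, 11, 5)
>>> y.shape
(3, 11, 37, 5)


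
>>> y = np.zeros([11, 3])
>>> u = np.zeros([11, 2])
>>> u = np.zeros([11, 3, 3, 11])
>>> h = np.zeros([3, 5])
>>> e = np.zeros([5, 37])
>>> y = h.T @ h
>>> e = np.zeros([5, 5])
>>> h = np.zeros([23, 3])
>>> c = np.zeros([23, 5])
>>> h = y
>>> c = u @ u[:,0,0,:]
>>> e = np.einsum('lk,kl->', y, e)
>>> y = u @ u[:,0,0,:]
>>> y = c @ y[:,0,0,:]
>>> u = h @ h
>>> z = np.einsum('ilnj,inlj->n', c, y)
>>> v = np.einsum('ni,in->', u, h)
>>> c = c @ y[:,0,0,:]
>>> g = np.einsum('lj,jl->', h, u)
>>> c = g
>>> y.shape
(11, 3, 3, 11)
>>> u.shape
(5, 5)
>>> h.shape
(5, 5)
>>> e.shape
()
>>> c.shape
()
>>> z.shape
(3,)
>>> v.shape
()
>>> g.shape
()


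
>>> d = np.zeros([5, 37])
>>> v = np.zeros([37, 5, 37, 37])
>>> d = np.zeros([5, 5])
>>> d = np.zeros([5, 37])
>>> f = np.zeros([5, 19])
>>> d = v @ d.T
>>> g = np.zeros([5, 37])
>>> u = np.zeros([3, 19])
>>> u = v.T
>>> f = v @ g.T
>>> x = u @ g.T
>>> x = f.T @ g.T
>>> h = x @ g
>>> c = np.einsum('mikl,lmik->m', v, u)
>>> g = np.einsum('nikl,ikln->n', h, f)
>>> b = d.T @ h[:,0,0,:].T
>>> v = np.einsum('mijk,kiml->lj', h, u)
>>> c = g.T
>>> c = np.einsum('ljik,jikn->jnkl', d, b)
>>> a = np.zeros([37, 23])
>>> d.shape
(37, 5, 37, 5)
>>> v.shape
(37, 5)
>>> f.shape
(37, 5, 37, 5)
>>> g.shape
(5,)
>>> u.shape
(37, 37, 5, 37)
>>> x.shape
(5, 37, 5, 5)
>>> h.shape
(5, 37, 5, 37)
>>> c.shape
(5, 5, 5, 37)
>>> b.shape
(5, 37, 5, 5)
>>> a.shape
(37, 23)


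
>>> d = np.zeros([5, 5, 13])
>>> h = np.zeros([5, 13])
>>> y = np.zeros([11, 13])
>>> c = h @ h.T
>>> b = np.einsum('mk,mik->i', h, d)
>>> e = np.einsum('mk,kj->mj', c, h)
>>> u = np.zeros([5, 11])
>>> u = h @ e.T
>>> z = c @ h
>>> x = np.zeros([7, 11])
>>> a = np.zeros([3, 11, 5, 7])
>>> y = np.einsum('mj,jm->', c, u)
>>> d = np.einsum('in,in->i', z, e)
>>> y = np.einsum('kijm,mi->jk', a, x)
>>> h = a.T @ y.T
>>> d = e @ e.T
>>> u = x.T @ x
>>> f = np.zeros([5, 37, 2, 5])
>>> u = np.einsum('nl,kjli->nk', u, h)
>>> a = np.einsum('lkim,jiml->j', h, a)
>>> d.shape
(5, 5)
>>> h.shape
(7, 5, 11, 5)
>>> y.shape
(5, 3)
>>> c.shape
(5, 5)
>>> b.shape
(5,)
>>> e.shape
(5, 13)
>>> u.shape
(11, 7)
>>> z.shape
(5, 13)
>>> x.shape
(7, 11)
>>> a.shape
(3,)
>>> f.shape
(5, 37, 2, 5)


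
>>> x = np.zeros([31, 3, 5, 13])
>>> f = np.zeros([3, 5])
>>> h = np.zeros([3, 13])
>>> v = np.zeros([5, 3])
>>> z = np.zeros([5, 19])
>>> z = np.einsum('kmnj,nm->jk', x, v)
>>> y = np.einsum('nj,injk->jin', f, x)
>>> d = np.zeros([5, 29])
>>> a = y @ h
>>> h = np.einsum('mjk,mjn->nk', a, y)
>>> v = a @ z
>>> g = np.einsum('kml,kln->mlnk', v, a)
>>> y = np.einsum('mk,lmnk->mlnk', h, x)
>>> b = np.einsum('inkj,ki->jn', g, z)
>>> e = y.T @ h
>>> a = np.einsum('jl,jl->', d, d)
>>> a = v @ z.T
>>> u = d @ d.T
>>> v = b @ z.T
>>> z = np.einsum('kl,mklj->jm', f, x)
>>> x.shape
(31, 3, 5, 13)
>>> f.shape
(3, 5)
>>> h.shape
(3, 13)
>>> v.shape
(5, 13)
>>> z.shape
(13, 31)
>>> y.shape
(3, 31, 5, 13)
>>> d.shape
(5, 29)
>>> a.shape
(5, 31, 13)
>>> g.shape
(31, 31, 13, 5)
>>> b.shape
(5, 31)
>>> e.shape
(13, 5, 31, 13)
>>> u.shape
(5, 5)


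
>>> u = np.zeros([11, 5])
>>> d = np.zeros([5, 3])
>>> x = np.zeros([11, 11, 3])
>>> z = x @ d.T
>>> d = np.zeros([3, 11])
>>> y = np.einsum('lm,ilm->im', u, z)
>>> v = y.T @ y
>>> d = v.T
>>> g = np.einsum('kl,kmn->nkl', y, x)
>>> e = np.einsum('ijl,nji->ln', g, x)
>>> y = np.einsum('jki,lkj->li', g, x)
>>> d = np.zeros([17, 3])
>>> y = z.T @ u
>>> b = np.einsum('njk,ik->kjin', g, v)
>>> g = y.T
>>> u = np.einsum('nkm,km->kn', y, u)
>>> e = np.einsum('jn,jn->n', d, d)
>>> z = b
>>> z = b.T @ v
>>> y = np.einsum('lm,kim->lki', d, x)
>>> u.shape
(11, 5)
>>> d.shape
(17, 3)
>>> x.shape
(11, 11, 3)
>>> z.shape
(3, 5, 11, 5)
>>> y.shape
(17, 11, 11)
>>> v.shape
(5, 5)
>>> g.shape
(5, 11, 5)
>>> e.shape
(3,)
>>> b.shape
(5, 11, 5, 3)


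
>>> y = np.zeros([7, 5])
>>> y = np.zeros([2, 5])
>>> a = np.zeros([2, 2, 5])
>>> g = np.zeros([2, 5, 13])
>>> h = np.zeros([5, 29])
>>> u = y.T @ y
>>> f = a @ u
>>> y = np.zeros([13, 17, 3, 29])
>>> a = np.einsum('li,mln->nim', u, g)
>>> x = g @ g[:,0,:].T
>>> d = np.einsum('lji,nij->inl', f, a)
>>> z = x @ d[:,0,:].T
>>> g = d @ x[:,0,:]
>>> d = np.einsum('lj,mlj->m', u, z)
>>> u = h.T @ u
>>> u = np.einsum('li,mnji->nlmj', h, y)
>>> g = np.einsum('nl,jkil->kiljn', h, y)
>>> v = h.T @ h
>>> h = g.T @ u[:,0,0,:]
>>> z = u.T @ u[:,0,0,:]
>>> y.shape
(13, 17, 3, 29)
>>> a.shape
(13, 5, 2)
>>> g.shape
(17, 3, 29, 13, 5)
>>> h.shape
(5, 13, 29, 3, 3)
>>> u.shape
(17, 5, 13, 3)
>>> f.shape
(2, 2, 5)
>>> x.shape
(2, 5, 2)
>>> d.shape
(2,)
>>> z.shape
(3, 13, 5, 3)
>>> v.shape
(29, 29)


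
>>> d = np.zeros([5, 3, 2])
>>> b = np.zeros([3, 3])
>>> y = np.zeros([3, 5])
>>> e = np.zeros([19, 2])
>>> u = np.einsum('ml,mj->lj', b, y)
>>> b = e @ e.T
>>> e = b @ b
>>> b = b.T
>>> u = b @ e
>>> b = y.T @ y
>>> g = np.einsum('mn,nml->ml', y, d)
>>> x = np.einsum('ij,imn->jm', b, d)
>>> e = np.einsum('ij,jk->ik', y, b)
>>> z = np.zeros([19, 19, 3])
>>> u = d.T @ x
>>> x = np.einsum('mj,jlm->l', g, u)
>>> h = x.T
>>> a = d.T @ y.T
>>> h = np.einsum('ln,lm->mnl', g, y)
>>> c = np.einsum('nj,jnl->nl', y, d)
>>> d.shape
(5, 3, 2)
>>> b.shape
(5, 5)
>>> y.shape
(3, 5)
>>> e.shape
(3, 5)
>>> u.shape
(2, 3, 3)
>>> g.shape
(3, 2)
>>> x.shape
(3,)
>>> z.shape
(19, 19, 3)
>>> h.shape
(5, 2, 3)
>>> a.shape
(2, 3, 3)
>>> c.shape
(3, 2)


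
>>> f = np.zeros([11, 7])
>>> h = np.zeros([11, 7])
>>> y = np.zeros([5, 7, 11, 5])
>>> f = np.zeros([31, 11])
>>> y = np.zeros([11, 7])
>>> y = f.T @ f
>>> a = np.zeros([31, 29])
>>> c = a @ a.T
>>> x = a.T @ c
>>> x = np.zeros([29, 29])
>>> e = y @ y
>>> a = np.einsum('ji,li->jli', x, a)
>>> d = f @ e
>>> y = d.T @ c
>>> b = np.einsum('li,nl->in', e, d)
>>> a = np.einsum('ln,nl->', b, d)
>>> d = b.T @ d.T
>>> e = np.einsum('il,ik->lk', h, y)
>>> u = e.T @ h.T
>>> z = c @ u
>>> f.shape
(31, 11)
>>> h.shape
(11, 7)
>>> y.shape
(11, 31)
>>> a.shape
()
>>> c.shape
(31, 31)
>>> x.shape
(29, 29)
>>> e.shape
(7, 31)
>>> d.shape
(31, 31)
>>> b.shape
(11, 31)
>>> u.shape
(31, 11)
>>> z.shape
(31, 11)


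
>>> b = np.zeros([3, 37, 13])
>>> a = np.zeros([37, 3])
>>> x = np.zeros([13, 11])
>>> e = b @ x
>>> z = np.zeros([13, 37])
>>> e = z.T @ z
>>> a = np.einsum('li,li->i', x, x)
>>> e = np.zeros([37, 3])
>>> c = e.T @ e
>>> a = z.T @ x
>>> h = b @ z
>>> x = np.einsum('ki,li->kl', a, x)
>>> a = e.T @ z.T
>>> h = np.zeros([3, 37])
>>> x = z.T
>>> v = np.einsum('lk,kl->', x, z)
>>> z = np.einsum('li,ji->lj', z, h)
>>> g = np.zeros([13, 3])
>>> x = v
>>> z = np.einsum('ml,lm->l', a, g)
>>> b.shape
(3, 37, 13)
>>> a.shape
(3, 13)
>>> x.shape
()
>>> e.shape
(37, 3)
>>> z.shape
(13,)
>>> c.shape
(3, 3)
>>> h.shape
(3, 37)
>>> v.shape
()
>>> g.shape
(13, 3)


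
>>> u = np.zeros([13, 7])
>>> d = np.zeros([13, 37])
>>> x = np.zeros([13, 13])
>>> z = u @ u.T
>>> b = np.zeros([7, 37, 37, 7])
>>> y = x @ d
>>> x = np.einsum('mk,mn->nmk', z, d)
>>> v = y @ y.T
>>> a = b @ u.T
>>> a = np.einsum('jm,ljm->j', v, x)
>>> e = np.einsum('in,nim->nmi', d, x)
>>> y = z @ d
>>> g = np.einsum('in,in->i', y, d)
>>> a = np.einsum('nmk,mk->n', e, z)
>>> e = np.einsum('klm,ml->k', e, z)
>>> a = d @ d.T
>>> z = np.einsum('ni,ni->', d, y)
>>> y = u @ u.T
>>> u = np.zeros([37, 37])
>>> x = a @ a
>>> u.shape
(37, 37)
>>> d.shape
(13, 37)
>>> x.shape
(13, 13)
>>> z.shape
()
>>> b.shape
(7, 37, 37, 7)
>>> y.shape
(13, 13)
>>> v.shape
(13, 13)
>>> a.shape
(13, 13)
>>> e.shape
(37,)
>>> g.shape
(13,)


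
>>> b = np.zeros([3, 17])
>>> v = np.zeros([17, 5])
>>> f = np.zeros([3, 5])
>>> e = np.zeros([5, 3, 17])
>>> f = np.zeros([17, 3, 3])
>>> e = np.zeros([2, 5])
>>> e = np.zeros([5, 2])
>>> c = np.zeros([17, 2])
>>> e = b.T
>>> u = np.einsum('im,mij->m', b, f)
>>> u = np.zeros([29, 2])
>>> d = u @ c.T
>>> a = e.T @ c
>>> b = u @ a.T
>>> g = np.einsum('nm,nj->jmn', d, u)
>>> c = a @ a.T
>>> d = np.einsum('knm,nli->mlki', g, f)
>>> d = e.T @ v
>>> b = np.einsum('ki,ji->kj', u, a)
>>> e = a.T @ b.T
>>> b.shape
(29, 3)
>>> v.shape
(17, 5)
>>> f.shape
(17, 3, 3)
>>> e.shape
(2, 29)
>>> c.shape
(3, 3)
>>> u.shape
(29, 2)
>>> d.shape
(3, 5)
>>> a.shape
(3, 2)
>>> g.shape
(2, 17, 29)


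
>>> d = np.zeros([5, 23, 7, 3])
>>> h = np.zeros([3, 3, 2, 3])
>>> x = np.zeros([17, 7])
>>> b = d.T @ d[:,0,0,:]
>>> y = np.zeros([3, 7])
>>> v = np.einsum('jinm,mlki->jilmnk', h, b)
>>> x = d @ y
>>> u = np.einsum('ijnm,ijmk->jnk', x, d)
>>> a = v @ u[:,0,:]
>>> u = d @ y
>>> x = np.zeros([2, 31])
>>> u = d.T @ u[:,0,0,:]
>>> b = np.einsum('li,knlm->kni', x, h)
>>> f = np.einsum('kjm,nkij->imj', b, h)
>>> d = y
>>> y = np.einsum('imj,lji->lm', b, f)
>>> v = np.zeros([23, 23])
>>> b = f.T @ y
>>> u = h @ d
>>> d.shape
(3, 7)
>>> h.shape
(3, 3, 2, 3)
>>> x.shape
(2, 31)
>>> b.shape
(3, 31, 3)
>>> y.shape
(2, 3)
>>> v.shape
(23, 23)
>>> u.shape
(3, 3, 2, 7)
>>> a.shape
(3, 3, 7, 3, 2, 3)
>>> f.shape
(2, 31, 3)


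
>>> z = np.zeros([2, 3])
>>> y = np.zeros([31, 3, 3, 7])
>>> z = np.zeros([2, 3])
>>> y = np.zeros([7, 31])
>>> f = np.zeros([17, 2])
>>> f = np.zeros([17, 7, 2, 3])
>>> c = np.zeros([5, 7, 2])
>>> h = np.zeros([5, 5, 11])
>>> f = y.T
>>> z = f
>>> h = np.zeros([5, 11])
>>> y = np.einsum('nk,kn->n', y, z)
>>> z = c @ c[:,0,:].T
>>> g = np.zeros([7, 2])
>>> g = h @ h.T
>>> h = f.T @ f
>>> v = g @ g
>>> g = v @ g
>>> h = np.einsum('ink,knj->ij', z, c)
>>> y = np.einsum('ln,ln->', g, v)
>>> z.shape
(5, 7, 5)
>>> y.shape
()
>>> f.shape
(31, 7)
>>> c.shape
(5, 7, 2)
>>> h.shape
(5, 2)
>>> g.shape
(5, 5)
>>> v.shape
(5, 5)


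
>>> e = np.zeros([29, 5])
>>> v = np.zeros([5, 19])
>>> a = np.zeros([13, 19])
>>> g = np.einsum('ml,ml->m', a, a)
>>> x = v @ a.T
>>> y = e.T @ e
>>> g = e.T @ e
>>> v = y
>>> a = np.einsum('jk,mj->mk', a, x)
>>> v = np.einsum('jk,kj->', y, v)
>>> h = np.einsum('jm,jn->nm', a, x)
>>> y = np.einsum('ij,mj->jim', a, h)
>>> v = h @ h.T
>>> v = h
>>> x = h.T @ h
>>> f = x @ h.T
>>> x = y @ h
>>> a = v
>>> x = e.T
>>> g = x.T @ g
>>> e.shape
(29, 5)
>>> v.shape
(13, 19)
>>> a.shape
(13, 19)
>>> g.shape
(29, 5)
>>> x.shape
(5, 29)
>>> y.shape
(19, 5, 13)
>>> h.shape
(13, 19)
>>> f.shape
(19, 13)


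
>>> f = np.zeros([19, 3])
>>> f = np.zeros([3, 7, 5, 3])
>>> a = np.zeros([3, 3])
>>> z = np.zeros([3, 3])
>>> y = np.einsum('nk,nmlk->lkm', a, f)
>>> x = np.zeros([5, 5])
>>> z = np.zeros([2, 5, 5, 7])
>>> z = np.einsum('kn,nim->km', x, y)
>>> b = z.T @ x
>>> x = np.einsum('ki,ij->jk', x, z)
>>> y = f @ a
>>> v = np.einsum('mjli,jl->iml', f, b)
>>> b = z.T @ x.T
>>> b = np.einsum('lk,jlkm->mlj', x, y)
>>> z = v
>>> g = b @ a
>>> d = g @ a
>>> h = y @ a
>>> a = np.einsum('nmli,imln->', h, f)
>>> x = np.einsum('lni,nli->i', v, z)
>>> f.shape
(3, 7, 5, 3)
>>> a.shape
()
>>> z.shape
(3, 3, 5)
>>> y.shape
(3, 7, 5, 3)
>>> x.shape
(5,)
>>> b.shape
(3, 7, 3)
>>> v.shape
(3, 3, 5)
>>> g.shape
(3, 7, 3)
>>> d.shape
(3, 7, 3)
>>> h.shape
(3, 7, 5, 3)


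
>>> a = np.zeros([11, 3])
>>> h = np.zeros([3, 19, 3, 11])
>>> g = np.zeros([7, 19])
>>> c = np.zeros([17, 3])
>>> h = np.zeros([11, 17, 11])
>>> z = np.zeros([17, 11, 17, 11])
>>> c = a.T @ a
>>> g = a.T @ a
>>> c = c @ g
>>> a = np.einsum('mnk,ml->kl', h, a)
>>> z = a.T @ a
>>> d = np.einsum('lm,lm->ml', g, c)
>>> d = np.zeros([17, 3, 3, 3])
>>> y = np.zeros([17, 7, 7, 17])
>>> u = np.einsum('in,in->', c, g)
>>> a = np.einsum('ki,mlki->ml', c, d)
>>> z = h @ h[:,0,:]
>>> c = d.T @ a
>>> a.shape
(17, 3)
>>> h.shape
(11, 17, 11)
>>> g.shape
(3, 3)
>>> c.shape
(3, 3, 3, 3)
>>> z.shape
(11, 17, 11)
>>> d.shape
(17, 3, 3, 3)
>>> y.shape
(17, 7, 7, 17)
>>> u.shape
()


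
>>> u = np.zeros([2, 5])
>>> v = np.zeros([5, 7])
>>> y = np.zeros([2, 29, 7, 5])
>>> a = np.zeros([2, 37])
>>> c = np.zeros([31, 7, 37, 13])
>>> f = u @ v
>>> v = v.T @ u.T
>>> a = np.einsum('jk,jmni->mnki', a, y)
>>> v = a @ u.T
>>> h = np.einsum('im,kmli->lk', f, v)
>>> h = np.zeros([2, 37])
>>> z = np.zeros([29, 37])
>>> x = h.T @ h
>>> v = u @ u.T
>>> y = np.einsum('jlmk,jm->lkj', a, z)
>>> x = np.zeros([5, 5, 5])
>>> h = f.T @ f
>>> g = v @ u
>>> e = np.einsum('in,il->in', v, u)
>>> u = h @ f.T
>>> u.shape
(7, 2)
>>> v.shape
(2, 2)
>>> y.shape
(7, 5, 29)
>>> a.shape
(29, 7, 37, 5)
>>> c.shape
(31, 7, 37, 13)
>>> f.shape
(2, 7)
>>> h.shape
(7, 7)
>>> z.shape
(29, 37)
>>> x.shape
(5, 5, 5)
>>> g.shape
(2, 5)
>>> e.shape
(2, 2)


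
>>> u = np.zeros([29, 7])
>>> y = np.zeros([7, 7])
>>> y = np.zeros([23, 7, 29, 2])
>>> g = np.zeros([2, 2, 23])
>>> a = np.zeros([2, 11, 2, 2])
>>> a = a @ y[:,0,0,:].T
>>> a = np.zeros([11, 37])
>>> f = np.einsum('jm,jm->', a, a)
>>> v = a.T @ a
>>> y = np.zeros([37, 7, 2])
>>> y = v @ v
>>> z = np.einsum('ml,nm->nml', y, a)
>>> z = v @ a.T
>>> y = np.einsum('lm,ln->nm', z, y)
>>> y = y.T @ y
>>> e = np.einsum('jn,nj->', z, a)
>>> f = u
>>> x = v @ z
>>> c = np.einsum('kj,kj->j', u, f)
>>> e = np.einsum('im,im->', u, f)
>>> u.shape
(29, 7)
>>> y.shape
(11, 11)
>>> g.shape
(2, 2, 23)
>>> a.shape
(11, 37)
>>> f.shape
(29, 7)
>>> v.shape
(37, 37)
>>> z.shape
(37, 11)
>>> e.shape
()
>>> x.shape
(37, 11)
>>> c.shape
(7,)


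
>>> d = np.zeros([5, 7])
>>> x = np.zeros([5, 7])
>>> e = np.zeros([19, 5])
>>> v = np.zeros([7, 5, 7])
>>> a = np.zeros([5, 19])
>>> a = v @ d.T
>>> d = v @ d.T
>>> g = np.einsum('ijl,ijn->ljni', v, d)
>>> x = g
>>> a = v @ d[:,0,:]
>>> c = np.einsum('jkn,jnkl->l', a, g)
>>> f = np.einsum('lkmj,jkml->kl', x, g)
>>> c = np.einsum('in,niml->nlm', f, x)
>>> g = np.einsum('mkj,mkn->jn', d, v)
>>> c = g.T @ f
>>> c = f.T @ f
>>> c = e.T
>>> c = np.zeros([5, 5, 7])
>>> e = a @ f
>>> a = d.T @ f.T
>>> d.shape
(7, 5, 5)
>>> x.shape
(7, 5, 5, 7)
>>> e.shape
(7, 5, 7)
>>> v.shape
(7, 5, 7)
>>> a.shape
(5, 5, 5)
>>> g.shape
(5, 7)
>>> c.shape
(5, 5, 7)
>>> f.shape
(5, 7)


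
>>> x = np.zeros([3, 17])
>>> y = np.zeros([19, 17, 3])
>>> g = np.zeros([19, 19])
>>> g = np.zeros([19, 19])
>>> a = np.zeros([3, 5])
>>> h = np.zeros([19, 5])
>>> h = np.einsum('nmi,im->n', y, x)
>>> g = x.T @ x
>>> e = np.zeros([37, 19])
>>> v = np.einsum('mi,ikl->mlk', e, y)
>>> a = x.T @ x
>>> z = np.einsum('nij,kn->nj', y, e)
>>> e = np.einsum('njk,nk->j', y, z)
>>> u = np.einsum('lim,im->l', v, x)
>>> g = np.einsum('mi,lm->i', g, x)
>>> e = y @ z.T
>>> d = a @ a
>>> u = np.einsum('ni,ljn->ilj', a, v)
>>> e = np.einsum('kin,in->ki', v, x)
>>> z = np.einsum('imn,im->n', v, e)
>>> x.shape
(3, 17)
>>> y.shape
(19, 17, 3)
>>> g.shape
(17,)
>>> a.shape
(17, 17)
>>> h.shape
(19,)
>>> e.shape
(37, 3)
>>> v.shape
(37, 3, 17)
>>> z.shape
(17,)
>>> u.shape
(17, 37, 3)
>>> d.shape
(17, 17)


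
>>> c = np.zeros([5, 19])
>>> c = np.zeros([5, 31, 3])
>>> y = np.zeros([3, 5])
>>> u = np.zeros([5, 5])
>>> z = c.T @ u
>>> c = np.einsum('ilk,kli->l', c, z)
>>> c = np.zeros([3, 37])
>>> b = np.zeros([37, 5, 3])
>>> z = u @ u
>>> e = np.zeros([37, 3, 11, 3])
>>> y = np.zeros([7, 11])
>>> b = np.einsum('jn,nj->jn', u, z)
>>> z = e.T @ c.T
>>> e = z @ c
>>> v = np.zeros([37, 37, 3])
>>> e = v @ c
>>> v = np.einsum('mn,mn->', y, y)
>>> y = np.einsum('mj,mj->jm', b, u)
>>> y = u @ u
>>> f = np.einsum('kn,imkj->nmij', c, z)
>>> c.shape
(3, 37)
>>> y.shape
(5, 5)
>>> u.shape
(5, 5)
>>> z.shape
(3, 11, 3, 3)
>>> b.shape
(5, 5)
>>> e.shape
(37, 37, 37)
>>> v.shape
()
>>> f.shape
(37, 11, 3, 3)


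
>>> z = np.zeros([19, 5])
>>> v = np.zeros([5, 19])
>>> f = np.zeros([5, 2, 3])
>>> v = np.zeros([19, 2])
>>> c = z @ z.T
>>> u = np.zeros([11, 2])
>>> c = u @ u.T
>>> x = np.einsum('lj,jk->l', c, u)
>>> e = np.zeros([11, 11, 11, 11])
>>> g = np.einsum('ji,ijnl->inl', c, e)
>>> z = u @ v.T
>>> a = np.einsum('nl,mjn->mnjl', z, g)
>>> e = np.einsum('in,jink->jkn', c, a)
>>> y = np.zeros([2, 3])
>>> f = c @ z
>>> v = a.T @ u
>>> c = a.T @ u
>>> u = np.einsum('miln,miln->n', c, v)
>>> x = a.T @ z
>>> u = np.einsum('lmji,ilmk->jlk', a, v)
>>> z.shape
(11, 19)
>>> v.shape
(19, 11, 11, 2)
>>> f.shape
(11, 19)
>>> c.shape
(19, 11, 11, 2)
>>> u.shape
(11, 11, 2)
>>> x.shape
(19, 11, 11, 19)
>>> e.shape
(11, 19, 11)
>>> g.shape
(11, 11, 11)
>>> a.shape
(11, 11, 11, 19)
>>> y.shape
(2, 3)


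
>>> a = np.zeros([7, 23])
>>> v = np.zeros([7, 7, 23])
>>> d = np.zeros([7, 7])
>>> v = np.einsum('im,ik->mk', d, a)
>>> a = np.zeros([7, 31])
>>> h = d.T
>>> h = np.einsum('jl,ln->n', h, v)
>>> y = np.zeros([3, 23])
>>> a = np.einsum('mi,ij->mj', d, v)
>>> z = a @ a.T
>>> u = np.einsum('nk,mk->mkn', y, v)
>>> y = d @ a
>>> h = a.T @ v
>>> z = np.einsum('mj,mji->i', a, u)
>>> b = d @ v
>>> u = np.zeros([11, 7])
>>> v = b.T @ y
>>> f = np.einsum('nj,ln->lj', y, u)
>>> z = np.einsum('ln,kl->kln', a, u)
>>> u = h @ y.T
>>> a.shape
(7, 23)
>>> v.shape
(23, 23)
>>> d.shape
(7, 7)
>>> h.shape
(23, 23)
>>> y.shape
(7, 23)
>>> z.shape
(11, 7, 23)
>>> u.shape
(23, 7)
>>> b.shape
(7, 23)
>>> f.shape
(11, 23)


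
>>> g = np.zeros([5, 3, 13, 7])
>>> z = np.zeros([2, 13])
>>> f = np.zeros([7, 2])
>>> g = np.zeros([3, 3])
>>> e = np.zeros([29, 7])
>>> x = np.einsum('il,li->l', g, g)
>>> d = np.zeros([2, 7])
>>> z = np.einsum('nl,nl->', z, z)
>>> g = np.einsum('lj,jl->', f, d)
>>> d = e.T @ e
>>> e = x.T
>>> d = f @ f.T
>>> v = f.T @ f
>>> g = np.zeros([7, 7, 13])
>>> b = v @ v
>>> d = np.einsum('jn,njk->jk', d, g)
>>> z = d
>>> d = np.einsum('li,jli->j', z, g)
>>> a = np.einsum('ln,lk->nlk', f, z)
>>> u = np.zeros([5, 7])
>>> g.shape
(7, 7, 13)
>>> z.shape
(7, 13)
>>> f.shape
(7, 2)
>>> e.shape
(3,)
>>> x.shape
(3,)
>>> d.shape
(7,)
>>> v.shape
(2, 2)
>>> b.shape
(2, 2)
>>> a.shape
(2, 7, 13)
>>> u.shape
(5, 7)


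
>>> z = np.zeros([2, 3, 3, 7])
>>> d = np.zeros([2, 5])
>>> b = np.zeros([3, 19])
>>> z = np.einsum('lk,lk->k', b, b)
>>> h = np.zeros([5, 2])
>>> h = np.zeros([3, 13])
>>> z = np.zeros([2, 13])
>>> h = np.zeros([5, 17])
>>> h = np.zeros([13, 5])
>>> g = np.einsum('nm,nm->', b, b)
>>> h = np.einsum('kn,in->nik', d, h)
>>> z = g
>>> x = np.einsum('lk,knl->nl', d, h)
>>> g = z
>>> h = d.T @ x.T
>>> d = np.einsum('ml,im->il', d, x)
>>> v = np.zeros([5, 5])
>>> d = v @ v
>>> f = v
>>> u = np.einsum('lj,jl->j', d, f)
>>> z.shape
()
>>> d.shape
(5, 5)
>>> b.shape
(3, 19)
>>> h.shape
(5, 13)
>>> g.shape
()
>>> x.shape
(13, 2)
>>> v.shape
(5, 5)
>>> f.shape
(5, 5)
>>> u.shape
(5,)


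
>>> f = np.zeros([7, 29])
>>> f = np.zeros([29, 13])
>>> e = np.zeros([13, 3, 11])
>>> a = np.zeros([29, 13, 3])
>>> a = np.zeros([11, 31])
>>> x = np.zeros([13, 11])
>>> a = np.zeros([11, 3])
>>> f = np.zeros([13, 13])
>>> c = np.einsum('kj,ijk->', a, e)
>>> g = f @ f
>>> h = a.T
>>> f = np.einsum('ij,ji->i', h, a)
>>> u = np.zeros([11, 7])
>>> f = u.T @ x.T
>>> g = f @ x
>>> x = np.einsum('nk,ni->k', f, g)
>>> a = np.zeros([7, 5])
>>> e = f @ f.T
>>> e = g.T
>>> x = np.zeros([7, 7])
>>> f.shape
(7, 13)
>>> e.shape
(11, 7)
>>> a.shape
(7, 5)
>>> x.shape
(7, 7)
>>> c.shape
()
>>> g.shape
(7, 11)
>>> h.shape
(3, 11)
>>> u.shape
(11, 7)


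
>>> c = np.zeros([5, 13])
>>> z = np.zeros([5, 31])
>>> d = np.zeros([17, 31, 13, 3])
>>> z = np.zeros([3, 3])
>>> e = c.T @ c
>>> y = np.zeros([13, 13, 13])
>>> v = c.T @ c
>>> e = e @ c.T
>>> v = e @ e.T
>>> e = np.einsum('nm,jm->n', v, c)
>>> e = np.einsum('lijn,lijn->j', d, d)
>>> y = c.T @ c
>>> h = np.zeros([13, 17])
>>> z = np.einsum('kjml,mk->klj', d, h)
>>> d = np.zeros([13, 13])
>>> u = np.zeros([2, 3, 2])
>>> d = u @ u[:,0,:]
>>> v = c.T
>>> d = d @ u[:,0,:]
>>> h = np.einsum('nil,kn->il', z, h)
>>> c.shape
(5, 13)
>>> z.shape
(17, 3, 31)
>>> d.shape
(2, 3, 2)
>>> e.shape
(13,)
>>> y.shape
(13, 13)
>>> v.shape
(13, 5)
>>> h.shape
(3, 31)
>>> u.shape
(2, 3, 2)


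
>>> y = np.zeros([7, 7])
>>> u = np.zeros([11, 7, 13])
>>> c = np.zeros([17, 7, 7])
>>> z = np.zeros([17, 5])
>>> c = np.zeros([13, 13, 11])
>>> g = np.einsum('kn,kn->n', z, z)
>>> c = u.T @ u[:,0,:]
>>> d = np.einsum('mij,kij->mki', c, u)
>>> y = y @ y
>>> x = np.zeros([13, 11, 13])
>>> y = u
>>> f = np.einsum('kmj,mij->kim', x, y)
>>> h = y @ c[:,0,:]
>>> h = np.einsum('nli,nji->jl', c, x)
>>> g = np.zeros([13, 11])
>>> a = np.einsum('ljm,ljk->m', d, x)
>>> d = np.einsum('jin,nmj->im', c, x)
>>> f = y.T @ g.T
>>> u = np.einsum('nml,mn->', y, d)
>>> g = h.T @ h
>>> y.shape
(11, 7, 13)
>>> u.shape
()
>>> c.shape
(13, 7, 13)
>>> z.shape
(17, 5)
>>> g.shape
(7, 7)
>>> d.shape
(7, 11)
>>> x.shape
(13, 11, 13)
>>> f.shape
(13, 7, 13)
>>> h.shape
(11, 7)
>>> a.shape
(7,)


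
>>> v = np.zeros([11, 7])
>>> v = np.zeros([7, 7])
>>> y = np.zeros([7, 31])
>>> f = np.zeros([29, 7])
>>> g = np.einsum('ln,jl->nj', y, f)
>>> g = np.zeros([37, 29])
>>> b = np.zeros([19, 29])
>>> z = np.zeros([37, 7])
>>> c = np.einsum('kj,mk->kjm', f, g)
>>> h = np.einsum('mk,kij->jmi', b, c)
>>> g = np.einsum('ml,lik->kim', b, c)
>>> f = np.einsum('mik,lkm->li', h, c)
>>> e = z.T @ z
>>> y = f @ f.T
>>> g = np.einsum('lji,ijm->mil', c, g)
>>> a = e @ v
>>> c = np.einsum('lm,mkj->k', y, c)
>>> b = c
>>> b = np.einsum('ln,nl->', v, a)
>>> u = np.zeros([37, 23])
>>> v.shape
(7, 7)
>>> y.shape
(29, 29)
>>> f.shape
(29, 19)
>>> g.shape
(19, 37, 29)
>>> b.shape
()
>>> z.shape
(37, 7)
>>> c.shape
(7,)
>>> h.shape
(37, 19, 7)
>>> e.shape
(7, 7)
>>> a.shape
(7, 7)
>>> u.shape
(37, 23)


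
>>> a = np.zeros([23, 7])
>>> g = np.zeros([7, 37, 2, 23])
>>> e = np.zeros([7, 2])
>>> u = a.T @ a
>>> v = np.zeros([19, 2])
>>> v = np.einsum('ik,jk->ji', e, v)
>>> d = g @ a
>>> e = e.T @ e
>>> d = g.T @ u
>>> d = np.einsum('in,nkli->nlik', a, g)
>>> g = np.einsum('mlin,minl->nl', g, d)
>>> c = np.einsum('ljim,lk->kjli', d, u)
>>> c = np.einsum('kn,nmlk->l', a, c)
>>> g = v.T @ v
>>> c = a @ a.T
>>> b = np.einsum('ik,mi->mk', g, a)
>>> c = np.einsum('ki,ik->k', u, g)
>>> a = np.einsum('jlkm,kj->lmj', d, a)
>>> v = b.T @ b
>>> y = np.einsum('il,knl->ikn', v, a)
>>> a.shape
(2, 37, 7)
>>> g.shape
(7, 7)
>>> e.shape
(2, 2)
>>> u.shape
(7, 7)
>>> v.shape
(7, 7)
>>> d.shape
(7, 2, 23, 37)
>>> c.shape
(7,)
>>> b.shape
(23, 7)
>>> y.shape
(7, 2, 37)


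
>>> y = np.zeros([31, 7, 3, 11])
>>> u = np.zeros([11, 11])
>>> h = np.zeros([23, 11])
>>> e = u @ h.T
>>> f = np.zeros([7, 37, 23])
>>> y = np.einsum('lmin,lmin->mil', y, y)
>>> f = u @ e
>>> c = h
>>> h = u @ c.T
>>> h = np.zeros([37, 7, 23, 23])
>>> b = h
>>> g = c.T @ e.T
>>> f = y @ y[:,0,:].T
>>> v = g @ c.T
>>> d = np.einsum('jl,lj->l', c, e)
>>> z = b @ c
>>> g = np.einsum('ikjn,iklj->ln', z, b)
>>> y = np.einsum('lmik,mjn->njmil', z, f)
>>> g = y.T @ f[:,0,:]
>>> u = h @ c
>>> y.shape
(7, 3, 7, 23, 37)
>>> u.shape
(37, 7, 23, 11)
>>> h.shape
(37, 7, 23, 23)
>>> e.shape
(11, 23)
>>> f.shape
(7, 3, 7)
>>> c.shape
(23, 11)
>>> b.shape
(37, 7, 23, 23)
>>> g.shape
(37, 23, 7, 3, 7)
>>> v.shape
(11, 23)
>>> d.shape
(11,)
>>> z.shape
(37, 7, 23, 11)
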